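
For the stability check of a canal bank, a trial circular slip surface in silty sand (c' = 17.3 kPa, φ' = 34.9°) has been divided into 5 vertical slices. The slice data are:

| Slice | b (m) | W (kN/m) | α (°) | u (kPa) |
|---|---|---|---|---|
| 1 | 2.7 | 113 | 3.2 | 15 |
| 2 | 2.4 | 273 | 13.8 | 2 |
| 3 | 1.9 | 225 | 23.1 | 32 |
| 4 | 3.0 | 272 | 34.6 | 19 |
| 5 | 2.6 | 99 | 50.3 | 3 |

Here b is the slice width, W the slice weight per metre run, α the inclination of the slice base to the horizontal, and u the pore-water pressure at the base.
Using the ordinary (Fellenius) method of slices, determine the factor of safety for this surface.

Ordinary method of slices: FS = Σ[c'·Δl_i + (W_i cosα_i − u_i·Δl_i)·tanφ'] / Σ W_i sinα_i, with Δl_i = b_i / cosα_i.
Slice 1: Δl = 2.7/cos3.2° = 2.704 m; N'_1 = 113·cos3.2° − 15·2.704 = 72.3; c'Δl = 46.78; W sinα = 6.3
Slice 2: Δl = 2.4/cos13.8° = 2.471 m; N'_2 = 273·cos13.8° − 2·2.471 = 260.2; c'Δl = 42.75; W sinα = 65.1
Slice 3: Δl = 1.9/cos23.1° = 2.066 m; N'_3 = 225·cos23.1° − 32·2.066 = 140.9; c'Δl = 35.74; W sinα = 88.3
Slice 4: Δl = 3.0/cos34.6° = 3.645 m; N'_4 = 272·cos34.6° − 19·3.645 = 154.6; c'Δl = 63.05; W sinα = 154.5
Slice 5: Δl = 2.6/cos50.3° = 4.070 m; N'_5 = 99·cos50.3° − 3·4.070 = 51.0; c'Δl = 70.42; W sinα = 76.2
Σc'Δl = 258.7 kN/m; ΣN' = 679.0 kN/m; ΣW sinα = 390.3 kN/m
Resisting = 258.7 + 679.0·tan34.9° = 258.7 + 473.7 = 732.4 kN/m
FS = 732.4 / 390.3 = 1.876

FS = 1.88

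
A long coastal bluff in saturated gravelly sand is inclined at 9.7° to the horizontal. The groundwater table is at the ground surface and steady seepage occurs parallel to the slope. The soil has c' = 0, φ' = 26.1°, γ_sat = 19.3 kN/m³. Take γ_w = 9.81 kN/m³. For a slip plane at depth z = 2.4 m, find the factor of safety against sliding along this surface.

With seepage parallel to the slope and the water table at the surface, the effective normal stress on the slip plane uses the buoyant unit weight γ' = γ_sat − γ_w while the driving shear stress uses γ_sat:
FS = [c' + γ' z cos²β tanφ'] / [γ_sat z sinβ cosβ]
(For c' = 0 this reduces to FS = (γ'/γ_sat)·tanφ'/tanβ.)
γ' = 19.3 − 9.81 = 9.49 kN/m³
Numerator = 0.0 + 9.49·2.4·cos²9.7°·tan26.1° = 0.0 + 9.49·2.4·0.9716·0.4899 = 10.841 kPa
Denominator = 19.3·2.4·sin9.7°·cos9.7° = 19.3·2.4·0.1685·0.9857 = 7.693 kPa
FS = 10.841 / 7.693 = 1.409

FS = 1.41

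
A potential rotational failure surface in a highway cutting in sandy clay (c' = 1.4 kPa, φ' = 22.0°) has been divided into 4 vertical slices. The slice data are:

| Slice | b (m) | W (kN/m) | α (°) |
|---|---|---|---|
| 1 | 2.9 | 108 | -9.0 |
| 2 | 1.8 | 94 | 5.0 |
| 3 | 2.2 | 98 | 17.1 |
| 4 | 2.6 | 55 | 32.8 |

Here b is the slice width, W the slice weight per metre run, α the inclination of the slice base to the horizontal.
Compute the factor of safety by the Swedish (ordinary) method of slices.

Ordinary method of slices: FS = Σ[c'·Δl_i + (W_i cosα_i)·tanφ'] / Σ W_i sinα_i, with Δl_i = b_i / cosα_i.
Slice 1: Δl = 2.9/cos(-9.0°) = 2.936 m; N'_1 = 108·cos(-9.0°) = 106.7; c'Δl = 4.11; W sinα = -16.9
Slice 2: Δl = 1.8/cos5.0° = 1.807 m; N'_2 = 94·cos5.0° = 93.6; c'Δl = 2.53; W sinα = 8.2
Slice 3: Δl = 2.2/cos17.1° = 2.302 m; N'_3 = 98·cos17.1° = 93.7; c'Δl = 3.22; W sinα = 28.8
Slice 4: Δl = 2.6/cos32.8° = 3.093 m; N'_4 = 55·cos32.8° = 46.2; c'Δl = 4.33; W sinα = 29.8
Σc'Δl = 14.2 kN/m; ΣN' = 340.2 kN/m; ΣW sinα = 49.9 kN/m
Resisting = 14.2 + 340.2·tan22.0° = 14.2 + 137.5 = 151.6 kN/m
FS = 151.6 / 49.9 = 3.039

FS = 3.04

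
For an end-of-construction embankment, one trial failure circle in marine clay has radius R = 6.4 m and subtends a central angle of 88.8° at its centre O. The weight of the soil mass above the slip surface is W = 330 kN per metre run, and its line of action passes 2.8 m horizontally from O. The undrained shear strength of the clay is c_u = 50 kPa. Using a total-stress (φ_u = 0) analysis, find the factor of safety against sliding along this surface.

Taking moments about the centre O, the resisting moment is provided by the undrained shear strength acting along the arc:
Arc length L_a = R·θ = 6.4·(88.8°·π/180) = 6.4·1.5499 = 9.92 m
M_R = c_u·L_a·R = 50·9.92·6.4 = 3174.1 kN·m/m
M_D = W·d = 330·2.8 = 924.0 kN·m/m
FS = M_R / M_D = 3174.1 / 924.0 = 3.435

FS = 3.44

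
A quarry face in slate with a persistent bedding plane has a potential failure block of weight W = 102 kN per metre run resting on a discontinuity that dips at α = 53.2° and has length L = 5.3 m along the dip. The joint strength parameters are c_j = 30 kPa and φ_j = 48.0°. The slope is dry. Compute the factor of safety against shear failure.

FS = 2.78

Resolving the block weight along and normal to the plane and applying the Mohr–Coulomb strength on the joint:
N' = W cosα = 102·cos53.2° = 61.1 kN/m
Driving force T = W sinα = 102·sin53.2° = 81.7 kN/m
Resisting force R = c_j·L + N'·tanφ_j = 30·5.3 + 61.1·tan48.0° = 159.0 + 67.9 = 226.9 kN/m
FS = R / T = 226.9 / 81.7 = 2.778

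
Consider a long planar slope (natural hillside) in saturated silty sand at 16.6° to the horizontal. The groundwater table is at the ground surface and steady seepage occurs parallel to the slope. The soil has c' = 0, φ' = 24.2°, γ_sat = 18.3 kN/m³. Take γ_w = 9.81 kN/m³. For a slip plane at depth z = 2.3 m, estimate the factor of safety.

FS = 0.70

With seepage parallel to the slope and the water table at the surface, the effective normal stress on the slip plane uses the buoyant unit weight γ' = γ_sat − γ_w while the driving shear stress uses γ_sat:
FS = [c' + γ' z cos²β tanφ'] / [γ_sat z sinβ cosβ]
(For c' = 0 this reduces to FS = (γ'/γ_sat)·tanφ'/tanβ.)
γ' = 18.3 − 9.81 = 8.49 kN/m³
Numerator = 0.0 + 8.49·2.3·cos²16.6°·tan24.2° = 0.0 + 8.49·2.3·0.9184·0.4494 = 8.060 kPa
Denominator = 18.3·2.3·sin16.6°·cos16.6° = 18.3·2.3·0.2857·0.9583 = 11.523 kPa
FS = 8.060 / 11.523 = 0.699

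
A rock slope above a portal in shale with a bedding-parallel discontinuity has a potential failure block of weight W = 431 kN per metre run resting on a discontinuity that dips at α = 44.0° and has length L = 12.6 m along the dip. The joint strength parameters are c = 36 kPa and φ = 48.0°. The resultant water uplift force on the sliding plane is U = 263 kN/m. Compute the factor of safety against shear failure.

FS = 1.69

Resolving the block weight along and normal to the plane and applying the Mohr–Coulomb strength on the joint:
N' = W cosα − U = 431·cos44.0° − 263 = 47.0 kN/m
Driving force T = W sinα = 431·sin44.0° = 299.4 kN/m
Resisting force R = c·L + N'·tanφ = 36·12.6 + 47.0·tan48.0° = 453.6 + 52.2 = 505.8 kN/m
FS = R / T = 505.8 / 299.4 = 1.690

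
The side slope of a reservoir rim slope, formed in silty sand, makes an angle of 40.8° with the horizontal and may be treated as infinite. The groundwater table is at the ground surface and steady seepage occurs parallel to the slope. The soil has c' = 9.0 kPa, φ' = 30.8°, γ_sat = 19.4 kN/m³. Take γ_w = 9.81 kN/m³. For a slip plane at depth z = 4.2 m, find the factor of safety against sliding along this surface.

FS = 0.56

With seepage parallel to the slope and the water table at the surface, the effective normal stress on the slip plane uses the buoyant unit weight γ' = γ_sat − γ_w while the driving shear stress uses γ_sat:
FS = [c' + γ' z cos²β tanφ'] / [γ_sat z sinβ cosβ]
γ' = 19.4 − 9.81 = 9.59 kN/m³
Numerator = 9.0 + 9.59·4.2·cos²40.8°·tan30.8° = 9.0 + 9.59·4.2·0.5730·0.5961 = 22.759 kPa
Denominator = 19.4·4.2·sin40.8°·cos40.8° = 19.4·4.2·0.6534·0.7570 = 40.303 kPa
FS = 22.759 / 40.303 = 0.565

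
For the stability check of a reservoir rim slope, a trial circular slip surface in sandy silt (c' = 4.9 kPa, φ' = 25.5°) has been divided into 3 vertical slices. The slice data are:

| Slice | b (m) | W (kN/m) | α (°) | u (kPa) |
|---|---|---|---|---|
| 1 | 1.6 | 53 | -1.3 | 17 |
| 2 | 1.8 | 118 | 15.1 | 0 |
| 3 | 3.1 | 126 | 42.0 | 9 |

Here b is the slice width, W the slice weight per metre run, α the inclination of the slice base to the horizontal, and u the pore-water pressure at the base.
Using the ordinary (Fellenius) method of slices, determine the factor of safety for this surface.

Ordinary method of slices: FS = Σ[c'·Δl_i + (W_i cosα_i − u_i·Δl_i)·tanφ'] / Σ W_i sinα_i, with Δl_i = b_i / cosα_i.
Slice 1: Δl = 1.6/cos(-1.3°) = 1.600 m; N'_1 = 53·cos(-1.3°) − 17·1.600 = 25.8; c'Δl = 7.84; W sinα = -1.2
Slice 2: Δl = 1.8/cos15.1° = 1.864 m; N'_2 = 118·cos15.1° − 0·1.864 = 113.9; c'Δl = 9.14; W sinα = 30.7
Slice 3: Δl = 3.1/cos42.0° = 4.171 m; N'_3 = 126·cos42.0° − 9·4.171 = 56.1; c'Δl = 20.44; W sinα = 84.3
Σc'Δl = 37.4 kN/m; ΣN' = 195.8 kN/m; ΣW sinα = 113.8 kN/m
Resisting = 37.4 + 195.8·tan25.5° = 37.4 + 93.4 = 130.8 kN/m
FS = 130.8 / 113.8 = 1.149

FS = 1.15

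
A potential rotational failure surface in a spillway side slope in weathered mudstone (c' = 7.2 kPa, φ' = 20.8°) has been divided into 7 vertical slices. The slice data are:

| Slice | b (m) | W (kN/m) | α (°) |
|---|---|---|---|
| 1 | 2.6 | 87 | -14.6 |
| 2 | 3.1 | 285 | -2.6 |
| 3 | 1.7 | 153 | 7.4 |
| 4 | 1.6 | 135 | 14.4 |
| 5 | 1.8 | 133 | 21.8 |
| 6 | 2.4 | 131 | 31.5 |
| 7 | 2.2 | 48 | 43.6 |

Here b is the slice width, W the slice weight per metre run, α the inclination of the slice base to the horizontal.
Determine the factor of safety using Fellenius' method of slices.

FS = 2.79

Ordinary method of slices: FS = Σ[c'·Δl_i + (W_i cosα_i)·tanφ'] / Σ W_i sinα_i, with Δl_i = b_i / cosα_i.
Slice 1: Δl = 2.6/cos(-14.6°) = 2.687 m; N'_1 = 87·cos(-14.6°) = 84.2; c'Δl = 19.34; W sinα = -21.9
Slice 2: Δl = 3.1/cos(-2.6°) = 3.103 m; N'_2 = 285·cos(-2.6°) = 284.7; c'Δl = 22.34; W sinα = -12.9
Slice 3: Δl = 1.7/cos7.4° = 1.714 m; N'_3 = 153·cos7.4° = 151.7; c'Δl = 12.34; W sinα = 19.7
Slice 4: Δl = 1.6/cos14.4° = 1.652 m; N'_4 = 135·cos14.4° = 130.8; c'Δl = 11.89; W sinα = 33.6
Slice 5: Δl = 1.8/cos21.8° = 1.939 m; N'_5 = 133·cos21.8° = 123.5; c'Δl = 13.96; W sinα = 49.4
Slice 6: Δl = 2.4/cos31.5° = 2.815 m; N'_6 = 131·cos31.5° = 111.7; c'Δl = 20.27; W sinα = 68.4
Slice 7: Δl = 2.2/cos43.6° = 3.038 m; N'_7 = 48·cos43.6° = 34.8; c'Δl = 21.87; W sinα = 33.1
Σc'Δl = 122.0 kN/m; ΣN' = 921.3 kN/m; ΣW sinα = 169.4 kN/m
Resisting = 122.0 + 921.3·tan20.8° = 122.0 + 350.0 = 472.0 kN/m
FS = 472.0 / 169.4 = 2.787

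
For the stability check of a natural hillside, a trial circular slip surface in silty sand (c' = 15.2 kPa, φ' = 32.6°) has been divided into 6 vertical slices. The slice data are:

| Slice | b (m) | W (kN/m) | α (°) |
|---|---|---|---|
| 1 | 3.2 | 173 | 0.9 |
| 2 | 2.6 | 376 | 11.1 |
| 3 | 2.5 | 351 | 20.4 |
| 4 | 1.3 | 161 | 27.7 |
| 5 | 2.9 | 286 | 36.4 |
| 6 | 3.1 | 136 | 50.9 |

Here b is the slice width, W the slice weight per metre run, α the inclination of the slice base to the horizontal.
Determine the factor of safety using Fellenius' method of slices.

FS = 2.07

Ordinary method of slices: FS = Σ[c'·Δl_i + (W_i cosα_i)·tanφ'] / Σ W_i sinα_i, with Δl_i = b_i / cosα_i.
Slice 1: Δl = 3.2/cos0.9° = 3.200 m; N'_1 = 173·cos0.9° = 173.0; c'Δl = 48.65; W sinα = 2.7
Slice 2: Δl = 2.6/cos11.1° = 2.650 m; N'_2 = 376·cos11.1° = 369.0; c'Δl = 40.27; W sinα = 72.4
Slice 3: Δl = 2.5/cos20.4° = 2.667 m; N'_3 = 351·cos20.4° = 329.0; c'Δl = 40.54; W sinα = 122.3
Slice 4: Δl = 1.3/cos27.7° = 1.468 m; N'_4 = 161·cos27.7° = 142.5; c'Δl = 22.32; W sinα = 74.8
Slice 5: Δl = 2.9/cos36.4° = 3.603 m; N'_5 = 286·cos36.4° = 230.2; c'Δl = 54.76; W sinα = 169.7
Slice 6: Δl = 3.1/cos50.9° = 4.915 m; N'_6 = 136·cos50.9° = 85.8; c'Δl = 74.71; W sinα = 105.5
Σc'Δl = 281.3 kN/m; ΣN' = 1329.5 kN/m; ΣW sinα = 547.6 kN/m
Resisting = 281.3 + 1329.5·tan32.6° = 281.3 + 850.2 = 1131.5 kN/m
FS = 1131.5 / 547.6 = 2.066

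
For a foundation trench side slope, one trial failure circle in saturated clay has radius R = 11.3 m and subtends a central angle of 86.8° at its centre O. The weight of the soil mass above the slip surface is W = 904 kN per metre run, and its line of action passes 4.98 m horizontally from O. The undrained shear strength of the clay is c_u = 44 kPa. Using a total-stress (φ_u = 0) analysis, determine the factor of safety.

FS = 1.89

Taking moments about the centre O, the resisting moment is provided by the undrained shear strength acting along the arc:
Arc length L_a = R·θ = 11.3·(86.8°·π/180) = 11.3·1.5149 = 17.12 m
M_R = c_u·L_a·R = 44·17.12·11.3 = 8511.5 kN·m/m
M_D = W·d = 904·4.98 = 4501.9 kN·m/m
FS = M_R / M_D = 8511.5 / 4501.9 = 1.891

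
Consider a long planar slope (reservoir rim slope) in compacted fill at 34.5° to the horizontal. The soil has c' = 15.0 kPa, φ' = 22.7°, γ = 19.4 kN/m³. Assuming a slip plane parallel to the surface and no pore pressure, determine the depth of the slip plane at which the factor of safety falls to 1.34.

z = 2.26 m

Setting FS = 1.34 in FS = [c' + γz cos²β tanφ'] / [γz sinβ cosβ] and solving for z:
z = c' / [γ cosβ (FS·sinβ − cosβ·tanφ')]
  = 15.0 / [19.4·cos34.5°·(1.34·sin34.5° − cos34.5°·tan22.7°)]
  = 15.0 / [19.4·0.8241·(1.34·0.5664 − 0.8241·0.4183)]
  = 15.0 / 6.6230 = 2.265 m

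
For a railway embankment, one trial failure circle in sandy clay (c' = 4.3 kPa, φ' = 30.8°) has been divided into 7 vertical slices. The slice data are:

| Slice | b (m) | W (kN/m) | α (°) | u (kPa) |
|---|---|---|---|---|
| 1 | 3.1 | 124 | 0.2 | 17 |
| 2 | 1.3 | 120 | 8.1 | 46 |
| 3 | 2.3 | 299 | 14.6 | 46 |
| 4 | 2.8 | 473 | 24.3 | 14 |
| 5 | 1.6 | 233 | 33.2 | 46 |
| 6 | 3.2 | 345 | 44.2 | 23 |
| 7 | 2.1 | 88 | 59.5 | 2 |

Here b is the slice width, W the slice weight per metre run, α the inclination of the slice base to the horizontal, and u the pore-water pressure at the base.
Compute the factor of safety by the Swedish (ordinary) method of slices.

FS = 0.92

Ordinary method of slices: FS = Σ[c'·Δl_i + (W_i cosα_i − u_i·Δl_i)·tanφ'] / Σ W_i sinα_i, with Δl_i = b_i / cosα_i.
Slice 1: Δl = 3.1/cos0.2° = 3.100 m; N'_1 = 124·cos0.2° − 17·3.100 = 71.3; c'Δl = 13.33; W sinα = 0.4
Slice 2: Δl = 1.3/cos8.1° = 1.313 m; N'_2 = 120·cos8.1° − 46·1.313 = 58.4; c'Δl = 5.65; W sinα = 16.9
Slice 3: Δl = 2.3/cos14.6° = 2.377 m; N'_3 = 299·cos14.6° − 46·2.377 = 180.0; c'Δl = 10.22; W sinα = 75.4
Slice 4: Δl = 2.8/cos24.3° = 3.072 m; N'_4 = 473·cos24.3° − 14·3.072 = 388.1; c'Δl = 13.21; W sinα = 194.6
Slice 5: Δl = 1.6/cos33.2° = 1.912 m; N'_5 = 233·cos33.2° − 46·1.912 = 107.0; c'Δl = 8.22; W sinα = 127.6
Slice 6: Δl = 3.2/cos44.2° = 4.464 m; N'_6 = 345·cos44.2° − 23·4.464 = 144.7; c'Δl = 19.19; W sinα = 240.5
Slice 7: Δl = 2.1/cos59.5° = 4.138 m; N'_7 = 88·cos59.5° − 2·4.138 = 36.4; c'Δl = 17.79; W sinα = 75.8
Σc'Δl = 87.6 kN/m; ΣN' = 985.9 kN/m; ΣW sinα = 731.3 kN/m
Resisting = 87.6 + 985.9·tan30.8° = 87.6 + 587.7 = 675.3 kN/m
FS = 675.3 / 731.3 = 0.923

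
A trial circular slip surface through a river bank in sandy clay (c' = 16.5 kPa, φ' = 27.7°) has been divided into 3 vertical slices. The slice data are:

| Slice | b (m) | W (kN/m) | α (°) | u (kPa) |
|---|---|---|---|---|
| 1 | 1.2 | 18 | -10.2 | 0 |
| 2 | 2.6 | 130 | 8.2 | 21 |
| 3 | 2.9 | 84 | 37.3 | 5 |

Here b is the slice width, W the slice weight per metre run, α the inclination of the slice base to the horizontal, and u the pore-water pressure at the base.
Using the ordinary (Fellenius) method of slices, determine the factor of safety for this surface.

Ordinary method of slices: FS = Σ[c'·Δl_i + (W_i cosα_i − u_i·Δl_i)·tanφ'] / Σ W_i sinα_i, with Δl_i = b_i / cosα_i.
Slice 1: Δl = 1.2/cos(-10.2°) = 1.219 m; N'_1 = 18·cos(-10.2°) − 0·1.219 = 17.7; c'Δl = 20.12; W sinα = -3.2
Slice 2: Δl = 2.6/cos8.2° = 2.627 m; N'_2 = 130·cos8.2° − 21·2.627 = 73.5; c'Δl = 43.34; W sinα = 18.5
Slice 3: Δl = 2.9/cos37.3° = 3.646 m; N'_3 = 84·cos37.3° − 5·3.646 = 48.6; c'Δl = 60.15; W sinα = 50.9
Σc'Δl = 123.6 kN/m; ΣN' = 139.8 kN/m; ΣW sinα = 66.3 kN/m
Resisting = 123.6 + 139.8·tan27.7° = 123.6 + 73.4 = 197.0 kN/m
FS = 197.0 / 66.3 = 2.974

FS = 2.97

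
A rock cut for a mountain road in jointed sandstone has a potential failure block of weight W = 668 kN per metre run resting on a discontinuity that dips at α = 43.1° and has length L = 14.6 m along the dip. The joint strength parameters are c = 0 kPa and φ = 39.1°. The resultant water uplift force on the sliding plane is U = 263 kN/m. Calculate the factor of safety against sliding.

Resolving the block weight along and normal to the plane and applying the Mohr–Coulomb strength on the joint:
N' = W cosα − U = 668·cos43.1° − 263 = 224.7 kN/m
Driving force T = W sinα = 668·sin43.1° = 456.4 kN/m
Resisting force R = c·L + N'·tanφ = 0·14.6 + 224.7·tan39.1° = 0.0 + 182.6 = 182.6 kN/m
FS = R / T = 182.6 / 456.4 = 0.400

FS = 0.40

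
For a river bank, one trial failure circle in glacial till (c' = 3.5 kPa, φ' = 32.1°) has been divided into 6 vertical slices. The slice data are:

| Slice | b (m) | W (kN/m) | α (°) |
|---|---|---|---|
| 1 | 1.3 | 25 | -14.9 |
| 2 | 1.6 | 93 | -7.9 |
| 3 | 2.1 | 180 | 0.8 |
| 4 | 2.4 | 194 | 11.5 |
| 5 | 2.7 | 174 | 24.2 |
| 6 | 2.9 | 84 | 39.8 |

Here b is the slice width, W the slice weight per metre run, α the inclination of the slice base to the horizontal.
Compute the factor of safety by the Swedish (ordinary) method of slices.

Ordinary method of slices: FS = Σ[c'·Δl_i + (W_i cosα_i)·tanφ'] / Σ W_i sinα_i, with Δl_i = b_i / cosα_i.
Slice 1: Δl = 1.3/cos(-14.9°) = 1.345 m; N'_1 = 25·cos(-14.9°) = 24.2; c'Δl = 4.71; W sinα = -6.4
Slice 2: Δl = 1.6/cos(-7.9°) = 1.615 m; N'_2 = 93·cos(-7.9°) = 92.1; c'Δl = 5.65; W sinα = -12.8
Slice 3: Δl = 2.1/cos0.8° = 2.100 m; N'_3 = 180·cos0.8° = 180.0; c'Δl = 7.35; W sinα = 2.5
Slice 4: Δl = 2.4/cos11.5° = 2.449 m; N'_4 = 194·cos11.5° = 190.1; c'Δl = 8.57; W sinα = 38.7
Slice 5: Δl = 2.7/cos24.2° = 2.960 m; N'_5 = 174·cos24.2° = 158.7; c'Δl = 10.36; W sinα = 71.3
Slice 6: Δl = 2.9/cos39.8° = 3.775 m; N'_6 = 84·cos39.8° = 64.5; c'Δl = 13.21; W sinα = 53.8
Σc'Δl = 49.9 kN/m; ΣN' = 709.6 kN/m; ΣW sinα = 147.1 kN/m
Resisting = 49.9 + 709.6·tan32.1° = 49.9 + 445.1 = 495.0 kN/m
FS = 495.0 / 147.1 = 3.366

FS = 3.37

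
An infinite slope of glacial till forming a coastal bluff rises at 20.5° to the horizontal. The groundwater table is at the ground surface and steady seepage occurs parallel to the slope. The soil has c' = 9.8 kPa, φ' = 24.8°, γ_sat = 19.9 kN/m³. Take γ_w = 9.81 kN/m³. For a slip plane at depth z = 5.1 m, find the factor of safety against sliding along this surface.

With seepage parallel to the slope and the water table at the surface, the effective normal stress on the slip plane uses the buoyant unit weight γ' = γ_sat − γ_w while the driving shear stress uses γ_sat:
FS = [c' + γ' z cos²β tanφ'] / [γ_sat z sinβ cosβ]
γ' = 19.9 − 9.81 = 10.09 kN/m³
Numerator = 9.8 + 10.09·5.1·cos²20.5°·tan24.8° = 9.8 + 10.09·5.1·0.8774·0.4621 = 30.661 kPa
Denominator = 19.9·5.1·sin20.5°·cos20.5° = 19.9·5.1·0.3502·0.9367 = 33.292 kPa
FS = 30.661 / 33.292 = 0.921

FS = 0.92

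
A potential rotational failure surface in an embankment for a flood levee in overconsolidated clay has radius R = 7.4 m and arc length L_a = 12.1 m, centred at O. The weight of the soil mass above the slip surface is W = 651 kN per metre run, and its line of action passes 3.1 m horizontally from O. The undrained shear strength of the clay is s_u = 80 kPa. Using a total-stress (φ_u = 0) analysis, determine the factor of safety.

FS = 3.55

Taking moments about the centre O, the resisting moment is provided by the undrained shear strength acting along the arc:
M_R = s_u·L_a·R = 80·12.10·7.4 = 7163.2 kN·m/m
M_D = W·d = 651·3.1 = 2018.1 kN·m/m
FS = M_R / M_D = 7163.2 / 2018.1 = 3.549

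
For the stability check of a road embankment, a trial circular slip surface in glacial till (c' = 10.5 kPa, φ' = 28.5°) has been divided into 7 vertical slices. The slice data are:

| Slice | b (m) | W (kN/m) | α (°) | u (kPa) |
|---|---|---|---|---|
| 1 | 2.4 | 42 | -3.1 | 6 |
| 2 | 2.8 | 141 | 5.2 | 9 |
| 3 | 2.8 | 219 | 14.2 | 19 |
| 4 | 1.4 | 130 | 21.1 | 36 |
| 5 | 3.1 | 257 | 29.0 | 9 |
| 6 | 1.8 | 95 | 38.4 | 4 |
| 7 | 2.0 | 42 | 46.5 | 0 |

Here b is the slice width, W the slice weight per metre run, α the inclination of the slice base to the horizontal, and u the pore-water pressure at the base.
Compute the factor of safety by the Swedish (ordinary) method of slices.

Ordinary method of slices: FS = Σ[c'·Δl_i + (W_i cosα_i − u_i·Δl_i)·tanφ'] / Σ W_i sinα_i, with Δl_i = b_i / cosα_i.
Slice 1: Δl = 2.4/cos(-3.1°) = 2.404 m; N'_1 = 42·cos(-3.1°) − 6·2.404 = 27.5; c'Δl = 25.24; W sinα = -2.3
Slice 2: Δl = 2.8/cos5.2° = 2.812 m; N'_2 = 141·cos5.2° − 9·2.812 = 115.1; c'Δl = 29.52; W sinα = 12.8
Slice 3: Δl = 2.8/cos14.2° = 2.888 m; N'_3 = 219·cos14.2° − 19·2.888 = 157.4; c'Δl = 30.33; W sinα = 53.7
Slice 4: Δl = 1.4/cos21.1° = 1.501 m; N'_4 = 130·cos21.1° − 36·1.501 = 67.3; c'Δl = 15.76; W sinα = 46.8
Slice 5: Δl = 3.1/cos29.0° = 3.544 m; N'_5 = 257·cos29.0° − 9·3.544 = 192.9; c'Δl = 37.22; W sinα = 124.6
Slice 6: Δl = 1.8/cos38.4° = 2.297 m; N'_6 = 95·cos38.4° − 4·2.297 = 65.3; c'Δl = 24.12; W sinα = 59.0
Slice 7: Δl = 2.0/cos46.5° = 2.905 m; N'_7 = 42·cos46.5° − 0·2.905 = 28.9; c'Δl = 30.51; W sinα = 30.5
Σc'Δl = 192.7 kN/m; ΣN' = 654.4 kN/m; ΣW sinα = 325.1 kN/m
Resisting = 192.7 + 654.4·tan28.5° = 192.7 + 355.3 = 548.0 kN/m
FS = 548.0 / 325.1 = 1.686

FS = 1.69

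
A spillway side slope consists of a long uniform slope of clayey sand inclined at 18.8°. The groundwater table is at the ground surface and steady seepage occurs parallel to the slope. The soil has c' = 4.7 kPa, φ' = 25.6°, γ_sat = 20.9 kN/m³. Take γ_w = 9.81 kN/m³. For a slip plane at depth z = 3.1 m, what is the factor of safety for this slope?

With seepage parallel to the slope and the water table at the surface, the effective normal stress on the slip plane uses the buoyant unit weight γ' = γ_sat − γ_w while the driving shear stress uses γ_sat:
FS = [c' + γ' z cos²β tanφ'] / [γ_sat z sinβ cosβ]
γ' = 20.9 − 9.81 = 11.09 kN/m³
Numerator = 4.7 + 11.09·3.1·cos²18.8°·tan25.6° = 4.7 + 11.09·3.1·0.8961·0.4791 = 19.461 kPa
Denominator = 20.9·3.1·sin18.8°·cos18.8° = 20.9·3.1·0.3223·0.9466 = 19.766 kPa
FS = 19.461 / 19.766 = 0.985

FS = 0.98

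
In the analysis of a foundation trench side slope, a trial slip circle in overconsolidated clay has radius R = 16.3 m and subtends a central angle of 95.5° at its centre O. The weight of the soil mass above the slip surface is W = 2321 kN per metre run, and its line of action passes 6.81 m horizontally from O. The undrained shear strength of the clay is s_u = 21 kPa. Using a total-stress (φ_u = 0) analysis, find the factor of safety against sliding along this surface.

Taking moments about the centre O, the resisting moment is provided by the undrained shear strength acting along the arc:
Arc length L_a = R·θ = 16.3·(95.5°·π/180) = 16.3·1.6668 = 27.17 m
M_R = s_u·L_a·R = 21·27.17·16.3 = 9299.8 kN·m/m
M_D = W·d = 2321·6.81 = 15806.0 kN·m/m
FS = M_R / M_D = 9299.8 / 15806.0 = 0.588

FS = 0.59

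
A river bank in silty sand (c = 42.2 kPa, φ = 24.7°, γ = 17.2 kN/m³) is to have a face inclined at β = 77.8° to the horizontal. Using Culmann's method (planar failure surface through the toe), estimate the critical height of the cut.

Culmann's analysis gives the critical failure plane at α_cr = (β + φ)/2 = (77.8 + 24.7)/2 = 51.2°, and the critical height
H_c = (4c/γ) · sinβ cosφ / [1 − cos(β − φ)]
    = (4·42.2/17.2) · sin77.8°·cos24.7° / [1 − cos(53.1°)]
    = 9.814 · 0.9774·0.9085 / [1 − 0.6004]
    = 9.814 · 0.8880 / 0.3996
    = 21.81 m

H_c = 21.81 m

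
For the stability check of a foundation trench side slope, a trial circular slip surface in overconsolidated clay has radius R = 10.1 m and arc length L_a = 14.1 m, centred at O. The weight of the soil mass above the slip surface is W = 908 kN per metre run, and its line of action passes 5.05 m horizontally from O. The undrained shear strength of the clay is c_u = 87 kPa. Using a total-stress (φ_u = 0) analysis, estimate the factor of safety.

FS = 2.70

Taking moments about the centre O, the resisting moment is provided by the undrained shear strength acting along the arc:
M_R = c_u·L_a·R = 87·14.10·10.1 = 12389.7 kN·m/m
M_D = W·d = 908·5.05 = 4585.4 kN·m/m
FS = M_R / M_D = 12389.7 / 4585.4 = 2.702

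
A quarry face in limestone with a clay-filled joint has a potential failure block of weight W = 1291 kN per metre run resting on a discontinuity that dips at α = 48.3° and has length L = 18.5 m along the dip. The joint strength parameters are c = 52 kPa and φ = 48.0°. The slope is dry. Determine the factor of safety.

FS = 1.99

Resolving the block weight along and normal to the plane and applying the Mohr–Coulomb strength on the joint:
N' = W cosα = 1291·cos48.3° = 858.8 kN/m
Driving force T = W sinα = 1291·sin48.3° = 963.9 kN/m
Resisting force R = c·L + N'·tanφ = 52·18.5 + 858.8·tan48.0° = 962.0 + 953.8 = 1915.8 kN/m
FS = R / T = 1915.8 / 963.9 = 1.988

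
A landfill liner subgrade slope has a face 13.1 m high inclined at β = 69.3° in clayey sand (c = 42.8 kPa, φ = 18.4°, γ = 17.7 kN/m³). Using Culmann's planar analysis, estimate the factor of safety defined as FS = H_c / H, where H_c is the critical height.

H_c = (4c/γ) · sinβ cosφ / [1 − cos(β − φ)]
    = (4·42.8/17.7) · sin69.3°·cos18.4° / [1 − cos50.9°]
    = 9.672 · 0.8876 / 0.3693 = 23.25 m
FS = H_c / H = 23.25 / 13.1 = 1.775

FS = 1.77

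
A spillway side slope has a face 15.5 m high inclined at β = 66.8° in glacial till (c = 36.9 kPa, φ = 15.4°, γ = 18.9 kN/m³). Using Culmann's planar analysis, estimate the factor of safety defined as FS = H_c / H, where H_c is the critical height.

FS = 1.19

H_c = (4c/γ) · sinβ cosφ / [1 − cos(β − φ)]
    = (4·36.9/18.9) · sin66.8°·cos15.4° / [1 − cos51.4°]
    = 7.810 · 0.8861 / 0.3761 = 18.40 m
FS = H_c / H = 18.40 / 15.5 = 1.187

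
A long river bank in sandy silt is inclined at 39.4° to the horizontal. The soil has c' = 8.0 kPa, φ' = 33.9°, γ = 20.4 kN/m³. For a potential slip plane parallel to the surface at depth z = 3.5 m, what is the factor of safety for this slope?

For an infinite slope with a slip plane parallel to the surface (no pore pressure): FS = [c' + γz cos²β tanφ'] / [γz sinβ cosβ].
γz = 20.4·3.5 = 71.40 kN/m²
Numerator = 8.0 + 71.40·cos²39.4°·tan33.9° = 8.0 + 71.40·0.5971·0.6720 = 36.649 kPa
Denominator = 71.40·sin39.4°·cos39.4° = 71.40·0.6347·0.7727 = 35.020 kPa
FS = 36.649 / 35.020 = 1.047

FS = 1.05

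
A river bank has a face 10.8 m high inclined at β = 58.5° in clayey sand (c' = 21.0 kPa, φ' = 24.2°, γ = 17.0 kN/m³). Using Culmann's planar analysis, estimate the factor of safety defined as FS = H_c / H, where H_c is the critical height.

FS = 2.05

H_c = (4c'/γ) · sinβ cosφ' / [1 − cos(β − φ')]
    = (4·21.0/17.0) · sin58.5°·cos24.2° / [1 − cos34.3°]
    = 4.941 · 0.7777 / 0.1739 = 22.10 m
FS = H_c / H = 22.10 / 10.8 = 2.046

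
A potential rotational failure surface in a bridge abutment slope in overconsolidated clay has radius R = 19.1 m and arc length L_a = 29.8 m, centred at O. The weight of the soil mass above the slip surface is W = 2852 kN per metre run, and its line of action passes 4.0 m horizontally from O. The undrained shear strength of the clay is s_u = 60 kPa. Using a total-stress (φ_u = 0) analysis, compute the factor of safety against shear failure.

Taking moments about the centre O, the resisting moment is provided by the undrained shear strength acting along the arc:
M_R = s_u·L_a·R = 60·29.80·19.1 = 34150.8 kN·m/m
M_D = W·d = 2852·4.0 = 11408.0 kN·m/m
FS = M_R / M_D = 34150.8 / 11408.0 = 2.994

FS = 2.99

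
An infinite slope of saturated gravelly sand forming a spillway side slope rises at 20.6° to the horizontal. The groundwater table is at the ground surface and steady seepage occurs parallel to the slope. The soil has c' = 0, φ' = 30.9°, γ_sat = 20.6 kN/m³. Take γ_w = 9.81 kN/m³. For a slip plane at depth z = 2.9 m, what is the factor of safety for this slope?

With seepage parallel to the slope and the water table at the surface, the effective normal stress on the slip plane uses the buoyant unit weight γ' = γ_sat − γ_w while the driving shear stress uses γ_sat:
FS = [c' + γ' z cos²β tanφ'] / [γ_sat z sinβ cosβ]
(For c' = 0 this reduces to FS = (γ'/γ_sat)·tanφ'/tanβ.)
γ' = 20.6 − 9.81 = 10.79 kN/m³
Numerator = 0.0 + 10.79·2.9·cos²20.6°·tan30.9° = 0.0 + 10.79·2.9·0.8762·0.5985 = 16.409 kPa
Denominator = 20.6·2.9·sin20.6°·cos20.6° = 20.6·2.9·0.3518·0.9361 = 19.675 kPa
FS = 16.409 / 19.675 = 0.834

FS = 0.83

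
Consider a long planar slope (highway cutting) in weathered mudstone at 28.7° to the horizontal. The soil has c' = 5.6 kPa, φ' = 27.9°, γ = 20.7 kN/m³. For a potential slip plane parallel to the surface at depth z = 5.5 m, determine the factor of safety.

For an infinite slope with a slip plane parallel to the surface (no pore pressure): FS = [c' + γz cos²β tanφ'] / [γz sinβ cosβ].
γz = 20.7·5.5 = 113.85 kN/m²
Numerator = 5.6 + 113.85·cos²28.7°·tan27.9° = 5.6 + 113.85·0.7694·0.5295 = 51.979 kPa
Denominator = 113.85·sin28.7°·cos28.7° = 113.85·0.4802·0.8771 = 47.957 kPa
FS = 51.979 / 47.957 = 1.084

FS = 1.08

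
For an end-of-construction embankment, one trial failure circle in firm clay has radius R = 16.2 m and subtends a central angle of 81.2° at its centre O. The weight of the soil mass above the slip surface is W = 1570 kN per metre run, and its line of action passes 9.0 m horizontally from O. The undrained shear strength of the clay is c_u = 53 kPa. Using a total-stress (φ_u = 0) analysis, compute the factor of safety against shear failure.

Taking moments about the centre O, the resisting moment is provided by the undrained shear strength acting along the arc:
Arc length L_a = R·θ = 16.2·(81.2°·π/180) = 16.2·1.4172 = 22.96 m
M_R = c_u·L_a·R = 53·22.96·16.2 = 19712.4 kN·m/m
M_D = W·d = 1570·9.0 = 14130.0 kN·m/m
FS = M_R / M_D = 19712.4 / 14130.0 = 1.395

FS = 1.40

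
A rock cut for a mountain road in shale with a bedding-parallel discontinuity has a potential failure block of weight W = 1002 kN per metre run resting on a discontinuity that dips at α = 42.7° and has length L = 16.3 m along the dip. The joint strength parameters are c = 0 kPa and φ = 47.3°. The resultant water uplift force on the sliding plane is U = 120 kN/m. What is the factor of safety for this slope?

FS = 0.98

Resolving the block weight along and normal to the plane and applying the Mohr–Coulomb strength on the joint:
N' = W cosα − U = 1002·cos42.7° − 120 = 616.4 kN/m
Driving force T = W sinα = 1002·sin42.7° = 679.5 kN/m
Resisting force R = c·L + N'·tanφ = 0·16.3 + 616.4·tan47.3° = 0.0 + 668.0 = 668.0 kN/m
FS = R / T = 668.0 / 679.5 = 0.983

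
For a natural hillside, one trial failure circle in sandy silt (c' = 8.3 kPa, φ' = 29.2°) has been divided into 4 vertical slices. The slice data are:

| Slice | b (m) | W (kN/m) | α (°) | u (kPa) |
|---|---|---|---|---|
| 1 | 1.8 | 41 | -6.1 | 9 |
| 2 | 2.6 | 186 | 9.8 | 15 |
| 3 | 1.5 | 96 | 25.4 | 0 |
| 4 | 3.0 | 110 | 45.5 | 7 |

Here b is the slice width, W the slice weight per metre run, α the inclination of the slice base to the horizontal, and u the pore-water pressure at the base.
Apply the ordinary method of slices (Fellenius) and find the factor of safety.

Ordinary method of slices: FS = Σ[c'·Δl_i + (W_i cosα_i − u_i·Δl_i)·tanφ'] / Σ W_i sinα_i, with Δl_i = b_i / cosα_i.
Slice 1: Δl = 1.8/cos(-6.1°) = 1.810 m; N'_1 = 41·cos(-6.1°) − 9·1.810 = 24.5; c'Δl = 15.03; W sinα = -4.4
Slice 2: Δl = 2.6/cos9.8° = 2.639 m; N'_2 = 186·cos9.8° − 15·2.639 = 143.7; c'Δl = 21.90; W sinα = 31.7
Slice 3: Δl = 1.5/cos25.4° = 1.661 m; N'_3 = 96·cos25.4° − 0·1.661 = 86.7; c'Δl = 13.78; W sinα = 41.2
Slice 4: Δl = 3.0/cos45.5° = 4.280 m; N'_4 = 110·cos45.5° − 7·4.280 = 47.1; c'Δl = 35.53; W sinα = 78.5
Σc'Δl = 86.2 kN/m; ΣN' = 302.0 kN/m; ΣW sinα = 146.9 kN/m
Resisting = 86.2 + 302.0·tan29.2° = 86.2 + 168.8 = 255.0 kN/m
FS = 255.0 / 146.9 = 1.736

FS = 1.74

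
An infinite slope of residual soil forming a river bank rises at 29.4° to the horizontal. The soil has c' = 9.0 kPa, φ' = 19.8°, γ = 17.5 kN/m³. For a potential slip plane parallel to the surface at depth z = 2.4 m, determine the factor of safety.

For an infinite slope with a slip plane parallel to the surface (no pore pressure): FS = [c' + γz cos²β tanφ'] / [γz sinβ cosβ].
γz = 17.5·2.4 = 42.00 kN/m²
Numerator = 9.0 + 42.00·cos²29.4°·tan19.8° = 9.0 + 42.00·0.7590·0.3600 = 20.477 kPa
Denominator = 42.00·sin29.4°·cos29.4° = 42.00·0.4909·0.8712 = 17.963 kPa
FS = 20.477 / 17.963 = 1.140

FS = 1.14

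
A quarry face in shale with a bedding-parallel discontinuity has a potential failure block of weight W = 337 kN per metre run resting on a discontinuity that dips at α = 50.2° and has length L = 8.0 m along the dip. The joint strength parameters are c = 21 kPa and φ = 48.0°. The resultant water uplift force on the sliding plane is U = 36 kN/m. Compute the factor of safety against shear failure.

FS = 1.42

Resolving the block weight along and normal to the plane and applying the Mohr–Coulomb strength on the joint:
N' = W cosα − U = 337·cos50.2° − 36 = 179.7 kN/m
Driving force T = W sinα = 337·sin50.2° = 258.9 kN/m
Resisting force R = c·L + N'·tanφ = 21·8.0 + 179.7·tan48.0° = 168.0 + 199.6 = 367.6 kN/m
FS = R / T = 367.6 / 258.9 = 1.420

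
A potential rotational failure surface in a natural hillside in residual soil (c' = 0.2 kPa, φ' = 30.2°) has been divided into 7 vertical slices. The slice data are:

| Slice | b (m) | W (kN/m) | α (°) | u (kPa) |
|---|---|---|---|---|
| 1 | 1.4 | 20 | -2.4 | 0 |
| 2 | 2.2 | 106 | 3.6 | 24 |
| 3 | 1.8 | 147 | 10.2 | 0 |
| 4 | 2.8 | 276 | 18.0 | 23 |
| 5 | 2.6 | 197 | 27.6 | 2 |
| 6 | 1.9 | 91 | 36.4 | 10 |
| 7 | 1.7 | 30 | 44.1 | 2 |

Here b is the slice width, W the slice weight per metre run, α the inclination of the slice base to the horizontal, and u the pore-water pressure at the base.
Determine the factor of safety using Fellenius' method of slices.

FS = 1.34

Ordinary method of slices: FS = Σ[c'·Δl_i + (W_i cosα_i − u_i·Δl_i)·tanφ'] / Σ W_i sinα_i, with Δl_i = b_i / cosα_i.
Slice 1: Δl = 1.4/cos(-2.4°) = 1.401 m; N'_1 = 20·cos(-2.4°) − 0·1.401 = 20.0; c'Δl = 0.28; W sinα = -0.8
Slice 2: Δl = 2.2/cos3.6° = 2.204 m; N'_2 = 106·cos3.6° − 24·2.204 = 52.9; c'Δl = 0.44; W sinα = 6.7
Slice 3: Δl = 1.8/cos10.2° = 1.829 m; N'_3 = 147·cos10.2° − 0·1.829 = 144.7; c'Δl = 0.37; W sinα = 26.0
Slice 4: Δl = 2.8/cos18.0° = 2.944 m; N'_4 = 276·cos18.0° − 23·2.944 = 194.8; c'Δl = 0.59; W sinα = 85.3
Slice 5: Δl = 2.6/cos27.6° = 2.934 m; N'_5 = 197·cos27.6° − 2·2.934 = 168.7; c'Δl = 0.59; W sinα = 91.3
Slice 6: Δl = 1.9/cos36.4° = 2.361 m; N'_6 = 91·cos36.4° − 10·2.361 = 49.6; c'Δl = 0.47; W sinα = 54.0
Slice 7: Δl = 1.7/cos44.1° = 2.367 m; N'_7 = 30·cos44.1° − 2·2.367 = 16.8; c'Δl = 0.47; W sinα = 20.9
Σc'Δl = 3.2 kN/m; ΣN' = 647.5 kN/m; ΣW sinα = 283.3 kN/m
Resisting = 3.2 + 647.5·tan30.2° = 3.2 + 376.8 = 380.1 kN/m
FS = 380.1 / 283.3 = 1.342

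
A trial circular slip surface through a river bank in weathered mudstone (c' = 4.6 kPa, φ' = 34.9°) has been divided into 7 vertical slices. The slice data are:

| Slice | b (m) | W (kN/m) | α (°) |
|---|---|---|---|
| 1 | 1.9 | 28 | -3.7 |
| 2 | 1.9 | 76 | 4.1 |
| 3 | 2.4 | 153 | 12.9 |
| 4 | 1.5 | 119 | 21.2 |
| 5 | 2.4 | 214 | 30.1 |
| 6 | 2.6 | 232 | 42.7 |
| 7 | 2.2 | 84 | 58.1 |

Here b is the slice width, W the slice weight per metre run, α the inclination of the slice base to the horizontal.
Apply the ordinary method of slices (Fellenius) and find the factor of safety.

FS = 1.48

Ordinary method of slices: FS = Σ[c'·Δl_i + (W_i cosα_i)·tanφ'] / Σ W_i sinα_i, with Δl_i = b_i / cosα_i.
Slice 1: Δl = 1.9/cos(-3.7°) = 1.904 m; N'_1 = 28·cos(-3.7°) = 27.9; c'Δl = 8.76; W sinα = -1.8
Slice 2: Δl = 1.9/cos4.1° = 1.905 m; N'_2 = 76·cos4.1° = 75.8; c'Δl = 8.76; W sinα = 5.4
Slice 3: Δl = 2.4/cos12.9° = 2.462 m; N'_3 = 153·cos12.9° = 149.1; c'Δl = 11.33; W sinα = 34.2
Slice 4: Δl = 1.5/cos21.2° = 1.609 m; N'_4 = 119·cos21.2° = 110.9; c'Δl = 7.40; W sinα = 43.0
Slice 5: Δl = 2.4/cos30.1° = 2.774 m; N'_5 = 214·cos30.1° = 185.1; c'Δl = 12.76; W sinα = 107.3
Slice 6: Δl = 2.6/cos42.7° = 3.538 m; N'_6 = 232·cos42.7° = 170.5; c'Δl = 16.27; W sinα = 157.3
Slice 7: Δl = 2.2/cos58.1° = 4.163 m; N'_7 = 84·cos58.1° = 44.4; c'Δl = 19.15; W sinα = 71.3
Σc'Δl = 84.4 kN/m; ΣN' = 763.9 kN/m; ΣW sinα = 416.8 kN/m
Resisting = 84.4 + 763.9·tan34.9° = 84.4 + 532.9 = 617.3 kN/m
FS = 617.3 / 416.8 = 1.481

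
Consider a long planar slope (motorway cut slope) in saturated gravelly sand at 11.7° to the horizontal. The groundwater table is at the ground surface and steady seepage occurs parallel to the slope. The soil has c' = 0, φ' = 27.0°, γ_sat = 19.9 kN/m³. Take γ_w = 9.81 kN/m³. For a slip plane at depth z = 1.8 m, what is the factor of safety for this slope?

With seepage parallel to the slope and the water table at the surface, the effective normal stress on the slip plane uses the buoyant unit weight γ' = γ_sat − γ_w while the driving shear stress uses γ_sat:
FS = [c' + γ' z cos²β tanφ'] / [γ_sat z sinβ cosβ]
(For c' = 0 this reduces to FS = (γ'/γ_sat)·tanφ'/tanβ.)
γ' = 19.9 − 9.81 = 10.09 kN/m³
Numerator = 0.0 + 10.09·1.8·cos²11.7°·tan27.0° = 0.0 + 10.09·1.8·0.9589·0.5095 = 8.873 kPa
Denominator = 19.9·1.8·sin11.7°·cos11.7° = 19.9·1.8·0.2028·0.9792 = 7.113 kPa
FS = 8.873 / 7.113 = 1.248

FS = 1.25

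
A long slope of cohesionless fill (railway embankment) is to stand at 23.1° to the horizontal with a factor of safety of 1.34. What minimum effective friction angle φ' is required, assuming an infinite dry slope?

φ' = 29.8°

FS = tanφ'/tanβ ⇒ tanφ' = FS · tanβ = 1.34 · tan23.1° = 0.5716
φ' = arctan(0.5716) = 29.75°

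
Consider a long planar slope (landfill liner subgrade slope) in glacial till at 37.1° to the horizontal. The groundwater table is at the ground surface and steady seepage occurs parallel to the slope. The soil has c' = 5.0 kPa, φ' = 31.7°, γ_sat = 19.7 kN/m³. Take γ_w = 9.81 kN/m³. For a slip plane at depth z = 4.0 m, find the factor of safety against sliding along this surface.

FS = 0.54

With seepage parallel to the slope and the water table at the surface, the effective normal stress on the slip plane uses the buoyant unit weight γ' = γ_sat − γ_w while the driving shear stress uses γ_sat:
FS = [c' + γ' z cos²β tanφ'] / [γ_sat z sinβ cosβ]
γ' = 19.7 − 9.81 = 9.89 kN/m³
Numerator = 5.0 + 9.89·4.0·cos²37.1°·tan31.7° = 5.0 + 9.89·4.0·0.6361·0.6176 = 20.543 kPa
Denominator = 19.7·4.0·sin37.1°·cos37.1° = 19.7·4.0·0.6032·0.7976 = 37.911 kPa
FS = 20.543 / 37.911 = 0.542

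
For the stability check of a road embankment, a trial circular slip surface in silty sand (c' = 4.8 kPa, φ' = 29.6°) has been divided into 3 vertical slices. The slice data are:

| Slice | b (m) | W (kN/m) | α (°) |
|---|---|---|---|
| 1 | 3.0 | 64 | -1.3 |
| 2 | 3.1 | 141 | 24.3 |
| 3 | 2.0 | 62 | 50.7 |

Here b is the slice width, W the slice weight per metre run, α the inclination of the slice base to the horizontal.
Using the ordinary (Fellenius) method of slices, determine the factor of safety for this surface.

Ordinary method of slices: FS = Σ[c'·Δl_i + (W_i cosα_i)·tanφ'] / Σ W_i sinα_i, with Δl_i = b_i / cosα_i.
Slice 1: Δl = 3.0/cos(-1.3°) = 3.001 m; N'_1 = 64·cos(-1.3°) = 64.0; c'Δl = 14.40; W sinα = -1.5
Slice 2: Δl = 3.1/cos24.3° = 3.401 m; N'_2 = 141·cos24.3° = 128.5; c'Δl = 16.33; W sinα = 58.0
Slice 3: Δl = 2.0/cos50.7° = 3.158 m; N'_3 = 62·cos50.7° = 39.3; c'Δl = 15.16; W sinα = 48.0
Σc'Δl = 45.9 kN/m; ΣN' = 231.8 kN/m; ΣW sinα = 104.5 kN/m
Resisting = 45.9 + 231.8·tan29.6° = 45.9 + 131.7 = 177.5 kN/m
FS = 177.5 / 104.5 = 1.698

FS = 1.70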